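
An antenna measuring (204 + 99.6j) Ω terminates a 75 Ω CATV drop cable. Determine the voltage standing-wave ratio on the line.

Γ = (Z_L − Z_0)/(Z_L + Z_0) = (129 + j99.6)/(279 + j99.6)
|Γ| = 163/296 = 0.55
VSWR = (1 + |Γ|)/(1 − |Γ|) = 1.55/0.45

VSWR ≈ 3.45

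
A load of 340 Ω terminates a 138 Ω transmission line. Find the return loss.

RL ≈ 7.48 dB

Γ = (340 − 138)/(340 + 138) = 0.423
RL = −20·log₁₀|Γ| = −20·log₁₀(0.423)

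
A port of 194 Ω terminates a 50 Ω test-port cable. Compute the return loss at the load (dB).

RL ≈ 4.58 dB

Γ = (194 − 50)/(194 + 50) = 0.59
RL = −20·log₁₀|Γ| = −20·log₁₀(0.59)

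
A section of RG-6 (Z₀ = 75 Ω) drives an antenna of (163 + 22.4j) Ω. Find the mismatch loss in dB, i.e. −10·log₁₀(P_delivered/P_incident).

mismatch loss ≈ 0.677 dB

Γ = (88 + j22.4)/(238 + j22.4), |Γ| = 0.38
|Γ|² = 0.144, so P_del/P_inc = 1 − |Γ|² = 0.856
ML = −10·log₁₀(1 − |Γ|²)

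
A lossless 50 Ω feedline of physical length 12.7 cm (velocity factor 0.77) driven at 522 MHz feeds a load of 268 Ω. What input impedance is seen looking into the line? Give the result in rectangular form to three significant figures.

Z_in ≈ 9.83 + j11.4 Ω

λ = v/f = 0.77·c / 522 MHz = 0.443 m
βl = 2π·l/λ = 2π × 0.287 = 103°
tan(βl) = tan(103°) = -4.23
Z_in = Z_0·(Z_L + jZ_0·tanβl)/(Z_0 + jZ_L·tanβl)
     = 50·(268 − j211)/(50 − j1130)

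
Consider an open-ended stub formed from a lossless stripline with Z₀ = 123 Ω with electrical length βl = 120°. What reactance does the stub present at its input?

X_in ≈ 71 Ω (inductive)

tan(βl) = -1.73
For an open-ended stub, Z_in = −jZ_0·cot(βl) = −jZ_0/tan(βl)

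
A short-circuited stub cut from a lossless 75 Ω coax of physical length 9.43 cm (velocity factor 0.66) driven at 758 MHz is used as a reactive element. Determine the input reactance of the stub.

λ = v/f = 0.66·c / 758 MHz = 0.261 m
βl = 2π·l/λ = 2π × 0.361 = 130°
tan(βl) = -1.19
For a short-circuited stub, Z_in = jZ_0·tan(βl)

X_in ≈ -89.5 Ω (capacitive)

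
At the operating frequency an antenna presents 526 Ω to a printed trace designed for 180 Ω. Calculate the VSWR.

For a purely resistive load, VSWR = R_L/Z_0 or Z_0/R_L (whichever > 1) = 526/180

VSWR ≈ 2.92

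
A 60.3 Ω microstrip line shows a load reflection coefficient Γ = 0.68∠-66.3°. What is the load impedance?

Z_L = Z_0·(1 + Γ)/(1 − Γ) = 60.3·(1.27 − j0.623)/(0.727 + j0.623)

Z_L ≈ 35.4 − j82 Ω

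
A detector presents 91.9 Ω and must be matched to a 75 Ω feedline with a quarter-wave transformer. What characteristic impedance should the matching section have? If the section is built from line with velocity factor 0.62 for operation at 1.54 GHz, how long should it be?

Z_qwt ≈ 83 Ω; length ≈ 3.02 cm

Z_qwt = √(Z_0·R_L) = √(75 × 91.9) = √6892
λ = 0.62·c/f = 0.121 m, so l = λ/4 = 0.0302 m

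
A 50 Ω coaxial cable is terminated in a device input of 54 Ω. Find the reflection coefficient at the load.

Γ = (Z_L − Z_0)/(Z_L + Z_0) = (54 − 50)/(54 + 50) = 4/104

Γ = 0.0385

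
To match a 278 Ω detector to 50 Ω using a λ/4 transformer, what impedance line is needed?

Z_qwt ≈ 118 Ω

Z_qwt = √(Z_0·R_L) = √(50 × 278) = √13900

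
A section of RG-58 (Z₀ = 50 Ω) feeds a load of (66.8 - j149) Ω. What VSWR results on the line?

VSWR ≈ 8.62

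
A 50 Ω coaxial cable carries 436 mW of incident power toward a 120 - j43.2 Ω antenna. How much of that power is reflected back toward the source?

|Γ| = |(70 − j43.2)/(170 − j43.2)| = 0.469
|Γ|² = 0.22
P_refl = |Γ|²·P_inc = 95.9 mW, P_del = (1 − |Γ|²)·P_inc = 340 mW

P_reflected ≈ 95.9 mW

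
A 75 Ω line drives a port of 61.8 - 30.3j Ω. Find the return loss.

RL ≈ 12.5 dB

Γ = (-13.2 − j30.3)/(136.8 − j30.3), |Γ| = 0.236
RL = −20·log₁₀|Γ| = −20·log₁₀(0.236)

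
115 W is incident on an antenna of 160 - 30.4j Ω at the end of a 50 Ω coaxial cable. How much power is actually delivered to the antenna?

|Γ| = |(110 − j30.4)/(210 − j30.4)| = 0.538
|Γ|² = 0.289
P_refl = |Γ|²·P_inc = 33.3 W, P_del = (1 − |Γ|²)·P_inc = 81.7 W

P_delivered ≈ 81.7 W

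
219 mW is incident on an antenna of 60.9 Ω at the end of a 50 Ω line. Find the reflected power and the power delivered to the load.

Γ = (60.9 − 50)/(60.9 + 50) = 0.0983
|Γ|² = 0.00966
P_refl = |Γ|²·P_inc = 2.12 mW, P_del = (1 − |Γ|²)·P_inc = 217 mW

P_reflected ≈ 2.12 mW; P_delivered ≈ 217 mW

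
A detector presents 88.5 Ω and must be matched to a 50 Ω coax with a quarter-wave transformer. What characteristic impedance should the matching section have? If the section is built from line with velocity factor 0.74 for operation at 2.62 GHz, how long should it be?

Z_qwt = √(Z_0·R_L) = √(50 × 88.5) = √4425
λ = 0.74·c/f = 0.0847 m, so l = λ/4 = 0.0212 m

Z_qwt ≈ 66.5 Ω; length ≈ 2.12 cm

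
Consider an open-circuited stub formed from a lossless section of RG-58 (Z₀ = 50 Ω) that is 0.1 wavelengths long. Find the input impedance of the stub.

βl = 2π × 0.1 = 36°
tan(βl) = 0.727
For an open-circuited stub, Z_in = −jZ_0·cot(βl) = −jZ_0/tan(βl)

Z_in ≈ −j68.8 Ω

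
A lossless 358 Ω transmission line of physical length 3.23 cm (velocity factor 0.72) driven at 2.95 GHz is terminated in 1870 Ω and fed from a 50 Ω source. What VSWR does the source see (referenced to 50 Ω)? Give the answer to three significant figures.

VSWR ≈ 32.8

λ = v/f = 0.72·c / 2.95 GHz = 0.0732 m
βl = 2π·l/λ = 2π × 0.441 = 159°
tan(βl) = -0.388
Z_in = Z_0·(Z_L + jZ_0·tanβl)/(Z_0 + jZ_L·tanβl) = 422 + j715 Ω
Γ_s = (Z_in − Z_s)/(Z_in + Z_s) = (372 + j715)/(472 + j715), |Γ_s| = 0.941
VSWR = (1 + |Γ_s|)/(1 − |Γ_s|)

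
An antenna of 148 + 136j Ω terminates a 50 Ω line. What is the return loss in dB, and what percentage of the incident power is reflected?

RL ≈ 3.12 dB; 48.7% of incident power reflected

Γ = (98 + j136)/(198 + j136), |Γ| = 0.698
RL = −20·log₁₀(0.698) = 3.12 dB
P_refl/P_inc = |Γ|² = 0.487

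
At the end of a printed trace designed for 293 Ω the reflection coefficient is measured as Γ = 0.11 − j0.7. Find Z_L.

Z_L ≈ 114 − j320 Ω

Z_L = Z_0·(1 + Γ)/(1 − Γ) = 293·(1.11 − j0.7)/(0.89 + j0.7)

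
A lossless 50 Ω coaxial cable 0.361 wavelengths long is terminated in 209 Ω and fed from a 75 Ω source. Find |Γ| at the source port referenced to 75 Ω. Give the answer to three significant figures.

|Γ| ≈ 0.659

βl = 2π × 0.361 = 130°
tan(βl) = -1.19
Z_in = Z_0·(Z_L + jZ_0·tanβl)/(Z_0 + jZ_L·tanβl) = 19.6 + j38 Ω
Γ_s = (Z_in − Z_s)/(Z_in + Z_s) = (-55.4 + j38)/(94.6 + j38), |Γ_s| = 0.659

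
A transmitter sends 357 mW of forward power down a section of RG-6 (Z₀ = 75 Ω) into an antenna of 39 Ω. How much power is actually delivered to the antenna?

Γ = (39 − 75)/(39 + 75) = -0.316
|Γ|² = 0.0997
P_refl = |Γ|²·P_inc = 35.6 mW, P_del = (1 − |Γ|²)·P_inc = 321 mW

P_delivered ≈ 321 mW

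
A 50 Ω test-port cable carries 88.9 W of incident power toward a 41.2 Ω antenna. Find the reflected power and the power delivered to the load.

Γ = (41.2 − 50)/(41.2 + 50) = -0.0965
|Γ|² = 0.00931
P_refl = |Γ|²·P_inc = 0.828 W, P_del = (1 − |Γ|²)·P_inc = 88.1 W

P_reflected ≈ 0.828 W; P_delivered ≈ 88.1 W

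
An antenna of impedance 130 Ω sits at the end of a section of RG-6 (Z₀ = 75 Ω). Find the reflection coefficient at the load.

Γ = 0.268

Γ = (Z_L − Z_0)/(Z_L + Z_0) = (130 − 75)/(130 + 75) = 55/205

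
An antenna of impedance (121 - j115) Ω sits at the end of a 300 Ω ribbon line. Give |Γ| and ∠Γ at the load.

Γ = (Z_L − Z_0)/(Z_L + Z_0) = (-179 − j115)/(421 − j115)
|Γ| = 213/436 = 0.488

Γ ≈ 0.488 ∠ -132°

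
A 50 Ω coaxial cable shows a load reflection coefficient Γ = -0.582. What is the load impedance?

Z_L = Z_0·(1 + Γ)/(1 − Γ) = 50·(0.418)/(1.58)

Z_L ≈ 13.2 Ω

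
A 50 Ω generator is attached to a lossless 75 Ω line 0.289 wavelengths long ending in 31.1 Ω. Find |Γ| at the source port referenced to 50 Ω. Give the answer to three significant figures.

βl = 2π × 0.289 = 104°
tan(βl) = -4
Z_in = Z_0·(Z_L + jZ_0·tanβl)/(Z_0 + jZ_L·tanβl) = 141 − j66.2 Ω
Γ_s = (Z_in − Z_s)/(Z_in + Z_s) = (90.9 − j66.2)/(191 − j66.2), |Γ_s| = 0.557

|Γ| ≈ 0.557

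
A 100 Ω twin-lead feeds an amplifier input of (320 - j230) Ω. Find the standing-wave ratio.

Γ = (Z_L − Z_0)/(Z_L + Z_0) = (220 − j230)/(420 − j230)
|Γ| = 318/479 = 0.665
VSWR = (1 + |Γ|)/(1 − |Γ|) = 1.66/0.335

VSWR ≈ 4.96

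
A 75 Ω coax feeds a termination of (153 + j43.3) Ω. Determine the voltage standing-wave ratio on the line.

Γ = (Z_L − Z_0)/(Z_L + Z_0) = (78 + j43.3)/(228 + j43.3)
|Γ| = 89.2/232 = 0.384
VSWR = (1 + |Γ|)/(1 − |Γ|) = 1.38/0.616

VSWR ≈ 2.25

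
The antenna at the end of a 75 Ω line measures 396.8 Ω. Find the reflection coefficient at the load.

Γ = (Z_L − Z_0)/(Z_L + Z_0) = (396.8 − 75)/(396.8 + 75) = 321.8/471.8

Γ = 0.682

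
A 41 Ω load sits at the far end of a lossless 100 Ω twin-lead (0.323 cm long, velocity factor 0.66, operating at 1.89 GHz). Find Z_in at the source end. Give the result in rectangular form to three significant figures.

λ = v/f = 0.66·c / 1.89 GHz = 0.105 m
βl = 2π·l/λ = 2π × 0.0308 = 11.1°
tan(βl) = tan(11.1°) = 0.196
Z_in = Z_0·(Z_L + jZ_0·tanβl)/(Z_0 + jZ_L·tanβl)
     = 100·(41 + j19.6)/(100 + j8.04)

Z_in ≈ 42.3 + j16.2 Ω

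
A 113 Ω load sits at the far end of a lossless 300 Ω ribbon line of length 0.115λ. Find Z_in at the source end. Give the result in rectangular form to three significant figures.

Z_in ≈ 181 + j204 Ω

βl = 2π × 0.115 = 41.4°
tan(βl) = tan(41.4°) = 0.882
Z_in = Z_0·(Z_L + jZ_0·tanβl)/(Z_0 + jZ_L·tanβl)
     = 300·(113 + j264)/(300 + j99.6)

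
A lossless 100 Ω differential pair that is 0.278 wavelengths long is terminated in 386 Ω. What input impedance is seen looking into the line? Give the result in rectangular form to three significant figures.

βl = 2π × 0.278 = 100°
tan(βl) = tan(100°) = -5.63
Z_in = Z_0·(Z_L + jZ_0·tanβl)/(Z_0 + jZ_L·tanβl)
     = 100·(386 − j563)/(100 − j2170)

Z_in ≈ 26.7 + j16.5 Ω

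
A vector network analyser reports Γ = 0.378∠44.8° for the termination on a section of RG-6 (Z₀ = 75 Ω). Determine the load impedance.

Z_L ≈ 106 + j65.9 Ω

Z_L = Z_0·(1 + Γ)/(1 − Γ) = 75·(1.27 + j0.266)/(0.732 − j0.266)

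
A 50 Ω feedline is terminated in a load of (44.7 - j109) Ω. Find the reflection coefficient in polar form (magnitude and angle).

Γ = (Z_L − Z_0)/(Z_L + Z_0) = (-5.3 − j109)/(94.7 − j109)
|Γ| = 109/144 = 0.756

Γ ≈ 0.756 ∠ -43.8°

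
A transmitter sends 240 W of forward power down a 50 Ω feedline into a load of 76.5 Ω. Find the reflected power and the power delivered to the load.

P_reflected ≈ 10.5 W; P_delivered ≈ 229 W

Γ = (76.5 − 50)/(76.5 + 50) = 0.209
|Γ|² = 0.0439
P_refl = |Γ|²·P_inc = 10.5 W, P_del = (1 − |Γ|²)·P_inc = 229 W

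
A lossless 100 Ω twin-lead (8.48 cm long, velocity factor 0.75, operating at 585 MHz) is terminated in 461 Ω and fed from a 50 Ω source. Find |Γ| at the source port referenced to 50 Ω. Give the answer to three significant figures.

λ = v/f = 0.75·c / 585 MHz = 0.385 m
βl = 2π·l/λ = 2π × 0.22 = 79.4°
tan(βl) = 5.33
Z_in = Z_0·(Z_L + jZ_0·tanβl)/(Z_0 + jZ_L·tanβl) = 22.4 − j17.9 Ω
Γ_s = (Z_in − Z_s)/(Z_in + Z_s) = (-27.6 − j17.9)/(72.4 − j17.9), |Γ_s| = 0.44

|Γ| ≈ 0.44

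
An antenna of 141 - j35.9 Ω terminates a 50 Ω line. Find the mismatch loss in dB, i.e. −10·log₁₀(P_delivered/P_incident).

mismatch loss ≈ 1.27 dB

Γ = (91 − j35.9)/(191 − j35.9), |Γ| = 0.503
|Γ|² = 0.253, so P_del/P_inc = 1 − |Γ|² = 0.747
ML = −10·log₁₀(1 − |Γ|²)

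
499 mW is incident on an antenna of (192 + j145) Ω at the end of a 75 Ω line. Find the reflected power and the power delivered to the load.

P_reflected ≈ 188 mW; P_delivered ≈ 311 mW

|Γ| = |(117 + j145)/(267 + j145)| = 0.613
|Γ|² = 0.376
P_refl = |Γ|²·P_inc = 188 mW, P_del = (1 − |Γ|²)·P_inc = 311 mW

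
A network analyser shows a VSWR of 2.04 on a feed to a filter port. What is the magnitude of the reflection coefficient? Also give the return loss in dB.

|Γ| = (S − 1)/(S + 1) = (2.04 − 1)/(2.04 + 1) = 1.04/3.04
RL = −20·log₁₀|Γ| = −20·log₁₀(0.342)

|Γ| ≈ 0.342; return loss ≈ 9.32 dB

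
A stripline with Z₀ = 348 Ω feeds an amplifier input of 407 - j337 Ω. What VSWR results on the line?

Γ = (Z_L − Z_0)/(Z_L + Z_0) = (59 − j337)/(755 − j337)
|Γ| = 342/827 = 0.414
VSWR = (1 + |Γ|)/(1 − |Γ|) = 1.41/0.586

VSWR ≈ 2.41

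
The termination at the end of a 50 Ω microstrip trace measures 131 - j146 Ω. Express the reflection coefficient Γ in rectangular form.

Γ ≈ 0.665 − j0.27

Γ = (Z_L − Z_0)/(Z_L + Z_0) = (81 − j146)/(181 − j146)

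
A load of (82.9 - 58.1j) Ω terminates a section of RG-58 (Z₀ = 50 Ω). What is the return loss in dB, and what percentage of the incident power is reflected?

Γ = (32.9 − j58.1)/(132.9 − j58.1), |Γ| = 0.46
RL = −20·log₁₀(0.46) = 6.74 dB
P_refl/P_inc = |Γ|² = 0.212

RL ≈ 6.74 dB; 21.2% of incident power reflected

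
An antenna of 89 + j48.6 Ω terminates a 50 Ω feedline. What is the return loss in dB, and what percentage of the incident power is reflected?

RL ≈ 7.47 dB; 17.9% of incident power reflected

Γ = (39 + j48.6)/(139 + j48.6), |Γ| = 0.423
RL = −20·log₁₀(0.423) = 7.47 dB
P_refl/P_inc = |Γ|² = 0.179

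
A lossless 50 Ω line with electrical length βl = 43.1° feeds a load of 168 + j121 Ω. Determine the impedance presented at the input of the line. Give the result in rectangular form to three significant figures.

tan(βl) = tan(43.1°) = 0.936
Z_in = Z_0·(Z_L + jZ_0·tanβl)/(Z_0 + jZ_L·tanβl)
     = 50·(168 + j168)/(-63.2 + j157)

Z_in ≈ 27.4 − j64.5 Ω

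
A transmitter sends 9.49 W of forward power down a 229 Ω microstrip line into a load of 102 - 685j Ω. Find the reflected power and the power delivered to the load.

P_reflected ≈ 7.96 W; P_delivered ≈ 1.53 W

|Γ| = |(-127 − j685)/(331 − j685)| = 0.916
|Γ|² = 0.839
P_refl = |Γ|²·P_inc = 7.96 W, P_del = (1 − |Γ|²)·P_inc = 1.53 W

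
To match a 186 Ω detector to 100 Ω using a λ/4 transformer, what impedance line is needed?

Z_qwt = √(Z_0·R_L) = √(100 × 186) = √18600

Z_qwt ≈ 136 Ω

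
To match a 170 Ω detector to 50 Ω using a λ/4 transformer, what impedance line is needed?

Z_qwt = √(Z_0·R_L) = √(50 × 170) = √8500

Z_qwt ≈ 92.2 Ω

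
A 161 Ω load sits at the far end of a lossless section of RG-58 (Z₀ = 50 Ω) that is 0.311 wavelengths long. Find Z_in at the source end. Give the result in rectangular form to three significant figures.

Z_in ≈ 17.8 + j17.9 Ω

βl = 2π × 0.311 = 112°
tan(βl) = tan(112°) = -2.48
Z_in = Z_0·(Z_L + jZ_0·tanβl)/(Z_0 + jZ_L·tanβl)
     = 50·(161 − j124)/(50 − j399)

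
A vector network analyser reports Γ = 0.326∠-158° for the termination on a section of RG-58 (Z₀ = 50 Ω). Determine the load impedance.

Z_L ≈ 26.1 − j7.14 Ω

Z_L = Z_0·(1 + Γ)/(1 − Γ) = 50·(0.698 − j0.122)/(1.3 + j0.122)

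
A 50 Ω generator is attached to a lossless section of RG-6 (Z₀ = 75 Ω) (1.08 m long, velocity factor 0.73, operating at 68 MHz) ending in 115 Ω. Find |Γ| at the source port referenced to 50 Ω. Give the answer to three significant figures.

λ = v/f = 0.73·c / 68 MHz = 3.22 m
βl = 2π·l/λ = 2π × 0.335 = 121°
tan(βl) = -1.68
Z_in = Z_0·(Z_L + jZ_0·tanβl)/(Z_0 + jZ_L·tanβl) = 57.5 + j22.3 Ω
Γ_s = (Z_in − Z_s)/(Z_in + Z_s) = (7.54 + j22.3)/(108 + j22.3), |Γ_s| = 0.214

|Γ| ≈ 0.214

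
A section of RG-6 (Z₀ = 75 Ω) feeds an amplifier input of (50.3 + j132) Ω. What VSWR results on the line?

Γ = (Z_L − Z_0)/(Z_L + Z_0) = (-24.7 + j132)/(125.3 + j132)
|Γ| = 134/182 = 0.738
VSWR = (1 + |Γ|)/(1 − |Γ|) = 1.74/0.262

VSWR ≈ 6.63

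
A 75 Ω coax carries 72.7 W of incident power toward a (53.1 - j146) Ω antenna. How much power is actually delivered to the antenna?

P_delivered ≈ 30.7 W

|Γ| = |(-21.9 − j146)/(128.1 − j146)| = 0.76
|Γ|² = 0.578
P_refl = |Γ|²·P_inc = 42 W, P_del = (1 − |Γ|²)·P_inc = 30.7 W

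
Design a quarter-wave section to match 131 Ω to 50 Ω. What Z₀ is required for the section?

Z_qwt ≈ 80.9 Ω

Z_qwt = √(Z_0·R_L) = √(50 × 131) = √6550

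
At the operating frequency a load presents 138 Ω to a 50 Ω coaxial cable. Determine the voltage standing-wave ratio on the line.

VSWR ≈ 2.76

For a purely resistive load, VSWR = R_L/Z_0 or Z_0/R_L (whichever > 1) = 138/50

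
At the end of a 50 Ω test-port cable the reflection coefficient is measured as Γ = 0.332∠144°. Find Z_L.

Z_L ≈ 27 + j11.8 Ω

Z_L = Z_0·(1 + Γ)/(1 − Γ) = 50·(0.731 + j0.195)/(1.27 − j0.195)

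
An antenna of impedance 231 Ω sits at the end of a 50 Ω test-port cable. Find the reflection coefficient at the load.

Γ = (Z_L − Z_0)/(Z_L + Z_0) = (231 − 50)/(231 + 50) = 181/281

Γ = 0.644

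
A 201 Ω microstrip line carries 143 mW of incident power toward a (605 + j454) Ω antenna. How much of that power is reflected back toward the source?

|Γ| = |(404 + j454)/(806 + j454)| = 0.657
|Γ|² = 0.432
P_refl = |Γ|²·P_inc = 61.7 mW, P_del = (1 − |Γ|²)·P_inc = 81.3 mW

P_reflected ≈ 61.7 mW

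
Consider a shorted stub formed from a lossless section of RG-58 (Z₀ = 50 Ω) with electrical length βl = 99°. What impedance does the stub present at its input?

Z_in ≈ −j316 Ω

tan(βl) = -6.31
For a shorted stub, Z_in = jZ_0·tan(βl)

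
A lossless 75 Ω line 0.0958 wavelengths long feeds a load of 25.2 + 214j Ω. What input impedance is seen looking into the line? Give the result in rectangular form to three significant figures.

Z_in ≈ 38 − j267 Ω

βl = 2π × 0.0958 = 34.5°
tan(βl) = tan(34.5°) = 0.687
Z_in = Z_0·(Z_L + jZ_0·tanβl)/(Z_0 + jZ_L·tanβl)
     = 75·(25.2 + j266)/(-72 + j17.3)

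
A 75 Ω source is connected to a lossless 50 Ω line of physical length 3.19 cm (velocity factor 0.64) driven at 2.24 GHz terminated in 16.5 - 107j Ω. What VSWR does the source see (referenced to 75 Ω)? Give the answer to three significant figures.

VSWR ≈ 13.4

λ = v/f = 0.64·c / 2.24 GHz = 0.0857 m
βl = 2π·l/λ = 2π × 0.372 = 134°
tan(βl) = -1.04
Z_in = Z_0·(Z_L + jZ_0·tanβl)/(Z_0 + jZ_L·tanβl) = 21.4 + j124 Ω
Γ_s = (Z_in − Z_s)/(Z_in + Z_s) = (-53.6 + j124)/(96.4 + j124), |Γ_s| = 0.861
VSWR = (1 + |Γ_s|)/(1 − |Γ_s|)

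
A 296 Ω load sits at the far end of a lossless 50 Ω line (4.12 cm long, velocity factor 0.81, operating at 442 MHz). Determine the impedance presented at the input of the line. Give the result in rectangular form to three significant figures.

λ = v/f = 0.81·c / 442 MHz = 0.55 m
βl = 2π·l/λ = 2π × 0.0749 = 27°
tan(βl) = tan(27°) = 0.509
Z_in = Z_0·(Z_L + jZ_0·tanβl)/(Z_0 + jZ_L·tanβl)
     = 50·(296 + j25.5)/(50 + j151)

Z_in ≈ 37 − j86 Ω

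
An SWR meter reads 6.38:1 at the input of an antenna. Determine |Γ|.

|Γ| = (S − 1)/(S + 1) = (6.38 − 1)/(6.38 + 1) = 5.38/7.38

|Γ| ≈ 0.729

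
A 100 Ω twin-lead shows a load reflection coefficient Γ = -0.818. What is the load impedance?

Z_L = Z_0·(1 + Γ)/(1 − Γ) = 100·(0.182)/(1.82)

Z_L ≈ 10 Ω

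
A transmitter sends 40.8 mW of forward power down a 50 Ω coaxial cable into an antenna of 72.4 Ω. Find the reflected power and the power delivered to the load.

P_reflected ≈ 1.37 mW; P_delivered ≈ 39.4 mW

Γ = (72.4 − 50)/(72.4 + 50) = 0.183
|Γ|² = 0.0335
P_refl = |Γ|²·P_inc = 1.37 mW, P_del = (1 − |Γ|²)·P_inc = 39.4 mW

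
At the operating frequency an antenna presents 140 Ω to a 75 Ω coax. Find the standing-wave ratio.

Γ = (140 − 75)/(140 + 75) = 0.302
VSWR = (1 + 0.302)/(1 − 0.302)

VSWR ≈ 1.87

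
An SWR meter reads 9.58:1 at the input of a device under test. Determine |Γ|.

|Γ| ≈ 0.811

|Γ| = (S − 1)/(S + 1) = (9.58 − 1)/(9.58 + 1) = 8.58/10.6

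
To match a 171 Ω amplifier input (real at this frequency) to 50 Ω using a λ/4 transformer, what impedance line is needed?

Z_qwt ≈ 92.5 Ω

Z_qwt = √(Z_0·R_L) = √(50 × 171) = √8550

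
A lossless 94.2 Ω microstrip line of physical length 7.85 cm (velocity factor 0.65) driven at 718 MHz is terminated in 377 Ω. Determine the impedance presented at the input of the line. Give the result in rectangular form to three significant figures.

Z_in ≈ 24.9 + j22 Ω

λ = v/f = 0.65·c / 718 MHz = 0.272 m
βl = 2π·l/λ = 2π × 0.289 = 104°
tan(βl) = tan(104°) = -3.99
Z_in = Z_0·(Z_L + jZ_0·tanβl)/(Z_0 + jZ_L·tanβl)
     = 94.2·(377 − j376)/(94.2 − j1510)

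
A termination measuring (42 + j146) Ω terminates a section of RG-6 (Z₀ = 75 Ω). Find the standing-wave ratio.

VSWR ≈ 9

Γ = (Z_L − Z_0)/(Z_L + Z_0) = (-33 + j146)/(117 + j146)
|Γ| = 150/187 = 0.8
VSWR = (1 + |Γ|)/(1 − |Γ|) = 1.8/0.2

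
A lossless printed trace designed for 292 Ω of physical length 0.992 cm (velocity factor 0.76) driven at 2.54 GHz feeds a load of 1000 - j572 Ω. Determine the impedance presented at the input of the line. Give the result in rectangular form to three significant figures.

λ = v/f = 0.76·c / 2.54 GHz = 0.0898 m
βl = 2π·l/λ = 2π × 0.111 = 39.8°
tan(βl) = tan(39.8°) = 0.833
Z_in = Z_0·(Z_L + jZ_0·tanβl)/(Z_0 + jZ_L·tanβl)
     = 292·(1000 − j329)/(768 + j833)

Z_in ≈ 112 − j247 Ω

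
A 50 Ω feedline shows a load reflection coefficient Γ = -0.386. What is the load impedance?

Z_L ≈ 22.2 Ω

Z_L = Z_0·(1 + Γ)/(1 − Γ) = 50·(0.614)/(1.39)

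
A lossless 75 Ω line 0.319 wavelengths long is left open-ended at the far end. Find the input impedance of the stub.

βl = 2π × 0.319 = 115°
tan(βl) = -2.16
For an open-ended stub, Z_in = −jZ_0·cot(βl) = −jZ_0/tan(βl)

Z_in ≈ +j34.7 Ω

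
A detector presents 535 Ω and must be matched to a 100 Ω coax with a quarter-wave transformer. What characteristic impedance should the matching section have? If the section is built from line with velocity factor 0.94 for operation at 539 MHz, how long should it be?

Z_qwt = √(Z_0·R_L) = √(100 × 535) = √53500
λ = 0.94·c/f = 0.523 m, so l = λ/4 = 0.131 m

Z_qwt ≈ 231 Ω; length ≈ 13.1 cm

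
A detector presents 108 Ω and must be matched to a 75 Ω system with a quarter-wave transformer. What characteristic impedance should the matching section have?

Z_qwt ≈ 90 Ω

Z_qwt = √(Z_0·R_L) = √(75 × 108) = √8100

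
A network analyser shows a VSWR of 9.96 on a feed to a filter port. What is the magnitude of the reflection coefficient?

|Γ| ≈ 0.818

|Γ| = (S − 1)/(S + 1) = (9.96 − 1)/(9.96 + 1) = 8.96/11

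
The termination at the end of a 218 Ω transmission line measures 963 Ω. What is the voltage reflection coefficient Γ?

Γ = 0.631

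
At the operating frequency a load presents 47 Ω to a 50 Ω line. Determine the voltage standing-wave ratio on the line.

VSWR ≈ 1.06

Γ = (47 − 50)/(47 + 50) = -0.0309
VSWR = (1 + 0.0309)/(1 − 0.0309)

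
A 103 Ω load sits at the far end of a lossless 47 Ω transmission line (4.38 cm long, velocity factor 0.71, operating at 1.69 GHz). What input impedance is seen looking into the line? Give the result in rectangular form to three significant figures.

Z_in ≈ 29.1 + j23.7 Ω

λ = v/f = 0.71·c / 1.69 GHz = 0.126 m
βl = 2π·l/λ = 2π × 0.348 = 125°
tan(βl) = tan(125°) = -1.42
Z_in = Z_0·(Z_L + jZ_0·tanβl)/(Z_0 + jZ_L·tanβl)
     = 47·(103 − j66.9)/(47 − j147)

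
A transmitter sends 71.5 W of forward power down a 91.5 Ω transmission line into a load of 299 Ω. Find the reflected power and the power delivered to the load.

Γ = (299 − 91.5)/(299 + 91.5) = 0.531
|Γ|² = 0.282
P_refl = |Γ|²·P_inc = 20.2 W, P_del = (1 − |Γ|²)·P_inc = 51.3 W

P_reflected ≈ 20.2 W; P_delivered ≈ 51.3 W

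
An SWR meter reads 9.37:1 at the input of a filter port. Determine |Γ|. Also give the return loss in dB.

|Γ| ≈ 0.807; return loss ≈ 1.86 dB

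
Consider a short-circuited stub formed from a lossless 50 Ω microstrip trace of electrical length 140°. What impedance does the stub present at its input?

tan(βl) = -0.839
For a short-circuited stub, Z_in = jZ_0·tan(βl)

Z_in ≈ −j42 Ω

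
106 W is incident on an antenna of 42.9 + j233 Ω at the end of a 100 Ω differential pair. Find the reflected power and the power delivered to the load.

P_reflected ≈ 81.7 W; P_delivered ≈ 24.3 W

|Γ| = |(-57.1 + j233)/(142.9 + j233)| = 0.878
|Γ|² = 0.77
P_refl = |Γ|²·P_inc = 81.7 W, P_del = (1 − |Γ|²)·P_inc = 24.3 W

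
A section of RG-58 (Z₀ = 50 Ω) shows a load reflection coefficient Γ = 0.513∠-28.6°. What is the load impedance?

Z_L ≈ 102 − j67.8 Ω

Z_L = Z_0·(1 + Γ)/(1 − Γ) = 50·(1.45 − j0.246)/(0.55 + j0.246)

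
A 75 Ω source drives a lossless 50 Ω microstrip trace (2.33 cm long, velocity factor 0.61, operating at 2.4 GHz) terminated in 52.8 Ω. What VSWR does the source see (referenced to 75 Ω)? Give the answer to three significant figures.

VSWR ≈ 1.57

λ = v/f = 0.61·c / 2.4 GHz = 0.0762 m
βl = 2π·l/λ = 2π × 0.306 = 110°
tan(βl) = -2.75
Z_in = Z_0·(Z_L + jZ_0·tanβl)/(Z_0 + jZ_L·tanβl) = 47.9 + j1.68 Ω
Γ_s = (Z_in − Z_s)/(Z_in + Z_s) = (-27.1 + j1.68)/(123 + j1.68), |Γ_s| = 0.221
VSWR = (1 + |Γ_s|)/(1 − |Γ_s|)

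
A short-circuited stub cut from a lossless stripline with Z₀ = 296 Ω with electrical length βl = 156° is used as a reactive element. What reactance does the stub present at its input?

tan(βl) = -0.445
For a short-circuited stub, Z_in = jZ_0·tan(βl)

X_in ≈ -132 Ω (capacitive)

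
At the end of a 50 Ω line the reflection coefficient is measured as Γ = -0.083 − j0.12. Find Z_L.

Z_L = Z_0·(1 + Γ)/(1 − Γ) = 50·(0.917 − j0.12)/(1.08 + j0.12)

Z_L ≈ 41.2 − j10.1 Ω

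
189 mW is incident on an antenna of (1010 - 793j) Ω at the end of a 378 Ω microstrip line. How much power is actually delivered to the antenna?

|Γ| = |(632 − j793)/(1388 − j793)| = 0.634
|Γ|² = 0.402
P_refl = |Γ|²·P_inc = 76.1 mW, P_del = (1 − |Γ|²)·P_inc = 113 mW

P_delivered ≈ 113 mW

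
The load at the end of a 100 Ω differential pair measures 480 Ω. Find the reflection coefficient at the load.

Γ = 0.655

Γ = (Z_L − Z_0)/(Z_L + Z_0) = (480 − 100)/(480 + 100) = 380/580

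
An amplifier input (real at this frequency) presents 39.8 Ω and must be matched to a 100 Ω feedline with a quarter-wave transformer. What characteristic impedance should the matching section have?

Z_qwt ≈ 63.1 Ω

Z_qwt = √(Z_0·R_L) = √(100 × 39.8) = √3980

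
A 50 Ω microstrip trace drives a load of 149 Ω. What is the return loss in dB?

RL ≈ 6.06 dB

Γ = (149 − 50)/(149 + 50) = 0.497
RL = −20·log₁₀|Γ| = −20·log₁₀(0.497)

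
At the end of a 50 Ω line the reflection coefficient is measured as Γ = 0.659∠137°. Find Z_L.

Z_L ≈ 11.8 + j18.7 Ω

Z_L = Z_0·(1 + Γ)/(1 − Γ) = 50·(0.518 + j0.449)/(1.48 − j0.449)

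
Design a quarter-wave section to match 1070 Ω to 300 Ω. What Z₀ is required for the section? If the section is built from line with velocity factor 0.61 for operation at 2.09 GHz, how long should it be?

Z_qwt ≈ 567 Ω; length ≈ 2.19 cm

Z_qwt = √(Z_0·R_L) = √(300 × 1070) = √321000
λ = 0.61·c/f = 0.0876 m, so l = λ/4 = 0.0219 m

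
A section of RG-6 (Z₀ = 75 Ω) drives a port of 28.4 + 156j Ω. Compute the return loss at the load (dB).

Γ = (-46.6 + j156)/(103.4 + j156), |Γ| = 0.87
RL = −20·log₁₀|Γ| = −20·log₁₀(0.87)

RL ≈ 1.21 dB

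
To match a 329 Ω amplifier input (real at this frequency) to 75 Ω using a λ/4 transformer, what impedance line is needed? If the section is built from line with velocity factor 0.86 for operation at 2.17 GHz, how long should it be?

Z_qwt = √(Z_0·R_L) = √(75 × 329) = √24680
λ = 0.86·c/f = 0.119 m, so l = λ/4 = 0.0297 m

Z_qwt ≈ 157 Ω; length ≈ 2.97 cm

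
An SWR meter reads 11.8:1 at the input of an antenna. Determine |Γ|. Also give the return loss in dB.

|Γ| = (S − 1)/(S + 1) = (11.8 − 1)/(11.8 + 1) = 10.8/12.8
RL = −20·log₁₀|Γ| = −20·log₁₀(0.844)

|Γ| ≈ 0.844; return loss ≈ 1.48 dB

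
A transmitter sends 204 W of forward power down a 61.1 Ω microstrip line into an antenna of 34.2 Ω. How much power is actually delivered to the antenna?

P_delivered ≈ 188 W

Γ = (34.2 − 61.1)/(34.2 + 61.1) = -0.282
|Γ|² = 0.0797
P_refl = |Γ|²·P_inc = 16.3 W, P_del = (1 − |Γ|²)·P_inc = 188 W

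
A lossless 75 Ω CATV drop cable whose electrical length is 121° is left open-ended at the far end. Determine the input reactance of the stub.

X_in ≈ 45.1 Ω (inductive)

tan(βl) = -1.66
For an open-ended stub, Z_in = −jZ_0·cot(βl) = −jZ_0/tan(βl)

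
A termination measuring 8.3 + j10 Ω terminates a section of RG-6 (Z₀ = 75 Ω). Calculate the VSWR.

Γ = (Z_L − Z_0)/(Z_L + Z_0) = (-66.7 + j10)/(83.3 + j10)
|Γ| = 67.4/83.9 = 0.804
VSWR = (1 + |Γ|)/(1 − |Γ|) = 1.8/0.196

VSWR ≈ 9.2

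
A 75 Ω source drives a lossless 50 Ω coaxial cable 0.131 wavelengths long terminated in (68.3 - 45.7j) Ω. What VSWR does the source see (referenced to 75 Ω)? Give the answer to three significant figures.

βl = 2π × 0.131 = 47.2°
tan(βl) = 1.08
Z_in = Z_0·(Z_L + jZ_0·tanβl)/(Z_0 + jZ_L·tanβl) = 24.2 − j13.8 Ω
Γ_s = (Z_in − Z_s)/(Z_in + Z_s) = (-50.8 − j13.8)/(99.2 − j13.8), |Γ_s| = 0.526
VSWR = (1 + |Γ_s|)/(1 − |Γ_s|)

VSWR ≈ 3.22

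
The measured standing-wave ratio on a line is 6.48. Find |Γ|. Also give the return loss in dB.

|Γ| = (S − 1)/(S + 1) = (6.48 − 1)/(6.48 + 1) = 5.48/7.48
RL = −20·log₁₀|Γ| = −20·log₁₀(0.733)

|Γ| ≈ 0.733; return loss ≈ 2.7 dB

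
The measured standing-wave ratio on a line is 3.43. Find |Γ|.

|Γ| ≈ 0.549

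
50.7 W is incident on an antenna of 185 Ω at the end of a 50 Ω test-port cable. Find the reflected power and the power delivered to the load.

P_reflected ≈ 16.7 W; P_delivered ≈ 34 W

Γ = (185 − 50)/(185 + 50) = 0.574
|Γ|² = 0.33
P_refl = |Γ|²·P_inc = 16.7 W, P_del = (1 − |Γ|²)·P_inc = 34 W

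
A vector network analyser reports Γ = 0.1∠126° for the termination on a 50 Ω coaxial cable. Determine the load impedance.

Z_L ≈ 43.9 + j7.17 Ω

Z_L = Z_0·(1 + Γ)/(1 − Γ) = 50·(0.941 + j0.0809)/(1.06 − j0.0809)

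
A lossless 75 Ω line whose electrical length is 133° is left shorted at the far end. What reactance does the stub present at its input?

tan(βl) = -1.07
For a shorted stub, Z_in = jZ_0·tan(βl)

X_in ≈ -80.4 Ω (capacitive)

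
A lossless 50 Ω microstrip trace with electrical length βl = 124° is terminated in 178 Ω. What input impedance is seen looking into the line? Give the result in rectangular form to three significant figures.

Z_in ≈ 19.7 + j30 Ω

tan(βl) = tan(124°) = -1.48
Z_in = Z_0·(Z_L + jZ_0·tanβl)/(Z_0 + jZ_L·tanβl)
     = 50·(178 − j74.1)/(50 − j264)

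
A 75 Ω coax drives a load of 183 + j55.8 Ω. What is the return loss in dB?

RL ≈ 6.73 dB

Γ = (108 + j55.8)/(258 + j55.8), |Γ| = 0.461
RL = −20·log₁₀|Γ| = −20·log₁₀(0.461)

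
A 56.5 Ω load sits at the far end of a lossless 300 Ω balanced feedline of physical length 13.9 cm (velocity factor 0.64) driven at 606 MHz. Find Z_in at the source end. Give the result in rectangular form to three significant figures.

λ = v/f = 0.64·c / 606 MHz = 0.317 m
βl = 2π·l/λ = 2π × 0.439 = 158°
tan(βl) = tan(158°) = -0.405
Z_in = Z_0·(Z_L + jZ_0·tanβl)/(Z_0 + jZ_L·tanβl)
     = 300·(56.5 − j122)/(300 − j22.9)

Z_in ≈ 65.4 − j117 Ω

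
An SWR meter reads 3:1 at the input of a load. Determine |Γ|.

|Γ| = (S − 1)/(S + 1) = (3 − 1)/(3 + 1) = 2/4

|Γ| ≈ 0.5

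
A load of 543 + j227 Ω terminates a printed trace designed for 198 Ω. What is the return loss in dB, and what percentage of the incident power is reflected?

Γ = (345 + j227)/(741 + j227), |Γ| = 0.533
RL = −20·log₁₀(0.533) = 5.47 dB
P_refl/P_inc = |Γ|² = 0.284

RL ≈ 5.47 dB; 28.4% of incident power reflected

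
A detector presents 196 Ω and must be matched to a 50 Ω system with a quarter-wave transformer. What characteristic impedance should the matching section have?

Z_qwt ≈ 99 Ω

Z_qwt = √(Z_0·R_L) = √(50 × 196) = √9800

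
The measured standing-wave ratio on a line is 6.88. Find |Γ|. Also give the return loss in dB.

|Γ| = (S − 1)/(S + 1) = (6.88 − 1)/(6.88 + 1) = 5.88/7.88
RL = −20·log₁₀|Γ| = −20·log₁₀(0.746)

|Γ| ≈ 0.746; return loss ≈ 2.54 dB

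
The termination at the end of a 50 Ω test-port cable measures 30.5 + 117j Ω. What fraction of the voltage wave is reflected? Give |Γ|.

Γ = (Z_L − Z_0)/(Z_L + Z_0) = (-19.5 + j117)/(80.5 + j117)
|Γ| = 119/142

|Γ| ≈ 0.835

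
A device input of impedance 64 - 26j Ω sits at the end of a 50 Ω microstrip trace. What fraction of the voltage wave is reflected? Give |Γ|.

|Γ| ≈ 0.253

Γ = (Z_L − Z_0)/(Z_L + Z_0) = (14 − j26)/(114 − j26)
|Γ| = 29.5/117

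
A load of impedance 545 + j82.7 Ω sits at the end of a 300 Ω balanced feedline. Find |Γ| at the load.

|Γ| ≈ 0.305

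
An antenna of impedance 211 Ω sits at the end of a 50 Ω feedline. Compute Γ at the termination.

Γ = (Z_L − Z_0)/(Z_L + Z_0) = (211 − 50)/(211 + 50) = 161/261

Γ = 0.617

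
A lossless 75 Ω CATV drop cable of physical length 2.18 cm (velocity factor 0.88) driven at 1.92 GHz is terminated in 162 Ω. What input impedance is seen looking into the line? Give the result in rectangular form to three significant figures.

λ = v/f = 0.88·c / 1.92 GHz = 0.138 m
βl = 2π·l/λ = 2π × 0.159 = 57.1°
tan(βl) = tan(57.1°) = 1.54
Z_in = Z_0·(Z_L + jZ_0·tanβl)/(Z_0 + jZ_L·tanβl)
     = 75·(162 + j116)/(75 + j250)

Z_in ≈ 45.2 − j35 Ω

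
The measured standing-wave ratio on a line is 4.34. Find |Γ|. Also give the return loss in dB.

|Γ| ≈ 0.625; return loss ≈ 4.08 dB

|Γ| = (S − 1)/(S + 1) = (4.34 − 1)/(4.34 + 1) = 3.34/5.34
RL = −20·log₁₀|Γ| = −20·log₁₀(0.625)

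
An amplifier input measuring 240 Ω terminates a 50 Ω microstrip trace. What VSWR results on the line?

VSWR ≈ 4.8

For a purely resistive load, VSWR = R_L/Z_0 or Z_0/R_L (whichever > 1) = 240/50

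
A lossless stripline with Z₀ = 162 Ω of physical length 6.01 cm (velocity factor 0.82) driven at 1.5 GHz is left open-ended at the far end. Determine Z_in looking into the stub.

Z_in ≈ +j145 Ω

λ = v/f = 0.82·c / 1.5 GHz = 0.164 m
βl = 2π·l/λ = 2π × 0.366 = 132°
tan(βl) = -1.11
For an open-ended stub, Z_in = −jZ_0·cot(βl) = −jZ_0/tan(βl)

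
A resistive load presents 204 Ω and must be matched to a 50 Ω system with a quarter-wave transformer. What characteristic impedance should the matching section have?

Z_qwt = √(Z_0·R_L) = √(50 × 204) = √10200

Z_qwt ≈ 101 Ω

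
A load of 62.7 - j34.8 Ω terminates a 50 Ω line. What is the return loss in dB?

Γ = (12.7 − j34.8)/(112.7 − j34.8), |Γ| = 0.314
RL = −20·log₁₀|Γ| = −20·log₁₀(0.314)

RL ≈ 10.1 dB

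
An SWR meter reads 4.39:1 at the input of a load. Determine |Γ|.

|Γ| ≈ 0.629

|Γ| = (S − 1)/(S + 1) = (4.39 − 1)/(4.39 + 1) = 3.39/5.39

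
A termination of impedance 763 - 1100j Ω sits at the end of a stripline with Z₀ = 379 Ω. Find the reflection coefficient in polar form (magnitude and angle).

Γ ≈ 0.735 ∠ -26.8°

Γ = (Z_L − Z_0)/(Z_L + Z_0) = (384 − j1100)/(1142 − j1100)
|Γ| = 1170/1590 = 0.735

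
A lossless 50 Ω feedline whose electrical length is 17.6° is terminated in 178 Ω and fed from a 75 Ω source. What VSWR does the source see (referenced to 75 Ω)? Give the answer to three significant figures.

tan(βl) = 0.317
Z_in = Z_0·(Z_L + jZ_0·tanβl)/(Z_0 + jZ_L·tanβl) = 86.1 − j81.4 Ω
Γ_s = (Z_in − Z_s)/(Z_in + Z_s) = (11.1 − j81.4)/(161 − j81.4), |Γ_s| = 0.455
VSWR = (1 + |Γ_s|)/(1 − |Γ_s|)

VSWR ≈ 2.67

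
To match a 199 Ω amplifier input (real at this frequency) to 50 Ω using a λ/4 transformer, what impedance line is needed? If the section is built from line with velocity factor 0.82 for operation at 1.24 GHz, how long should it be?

Z_qwt ≈ 99.7 Ω; length ≈ 4.96 cm

Z_qwt = √(Z_0·R_L) = √(50 × 199) = √9950
λ = 0.82·c/f = 0.198 m, so l = λ/4 = 0.0496 m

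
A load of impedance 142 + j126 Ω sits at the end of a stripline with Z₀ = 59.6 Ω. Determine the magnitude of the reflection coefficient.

|Γ| ≈ 0.633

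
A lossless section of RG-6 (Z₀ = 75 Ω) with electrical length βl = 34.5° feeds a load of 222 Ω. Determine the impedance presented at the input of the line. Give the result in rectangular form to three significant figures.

Z_in ≈ 63.6 − j77.9 Ω

tan(βl) = tan(34.5°) = 0.687
Z_in = Z_0·(Z_L + jZ_0·tanβl)/(Z_0 + jZ_L·tanβl)
     = 75·(222 + j51.5)/(75 + j153)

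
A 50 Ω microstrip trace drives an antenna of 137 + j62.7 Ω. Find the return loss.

Γ = (87 + j62.7)/(187 + j62.7), |Γ| = 0.544
RL = −20·log₁₀|Γ| = −20·log₁₀(0.544)

RL ≈ 5.29 dB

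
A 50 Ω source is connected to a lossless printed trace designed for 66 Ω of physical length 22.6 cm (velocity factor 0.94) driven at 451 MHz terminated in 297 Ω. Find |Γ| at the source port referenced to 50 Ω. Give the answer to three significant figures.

|Γ| ≈ 0.635

λ = v/f = 0.94·c / 451 MHz = 0.625 m
βl = 2π·l/λ = 2π × 0.361 = 130°
tan(βl) = -1.19
Z_in = Z_0·(Z_L + jZ_0·tanβl)/(Z_0 + jZ_L·tanβl) = 24.2 + j51.1 Ω
Γ_s = (Z_in − Z_s)/(Z_in + Z_s) = (-25.8 + j51.1)/(74.2 + j51.1), |Γ_s| = 0.635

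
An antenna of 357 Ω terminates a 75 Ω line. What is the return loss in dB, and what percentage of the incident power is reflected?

RL ≈ 3.7 dB; 42.6% of incident power reflected

Γ = (357 − 75)/(357 + 75) = 0.653
RL = −20·log₁₀(0.653) = 3.7 dB
P_refl/P_inc = |Γ|² = 0.426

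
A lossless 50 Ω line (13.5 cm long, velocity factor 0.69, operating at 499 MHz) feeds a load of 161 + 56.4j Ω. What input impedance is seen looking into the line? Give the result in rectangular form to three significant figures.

λ = v/f = 0.69·c / 499 MHz = 0.415 m
βl = 2π·l/λ = 2π × 0.325 = 117°
tan(βl) = tan(117°) = -1.95
Z_in = Z_0·(Z_L + jZ_0·tanβl)/(Z_0 + jZ_L·tanβl)
     = 50·(161 − j41.1)/(160 − j314)

Z_in ≈ 15.6 + j17.7 Ω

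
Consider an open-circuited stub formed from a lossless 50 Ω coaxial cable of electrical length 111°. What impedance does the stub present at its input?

tan(βl) = -2.61
For an open-circuited stub, Z_in = −jZ_0·cot(βl) = −jZ_0/tan(βl)

Z_in ≈ +j19.2 Ω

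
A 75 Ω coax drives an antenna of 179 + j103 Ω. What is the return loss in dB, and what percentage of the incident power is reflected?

RL ≈ 5.45 dB; 28.5% of incident power reflected

Γ = (104 + j103)/(254 + j103), |Γ| = 0.534
RL = −20·log₁₀(0.534) = 5.45 dB
P_refl/P_inc = |Γ|² = 0.285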